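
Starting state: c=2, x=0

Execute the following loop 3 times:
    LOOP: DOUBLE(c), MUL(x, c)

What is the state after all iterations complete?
c=16, x=0

Iteration trace:
Start: c=2, x=0
After iteration 1: c=4, x=0
After iteration 2: c=8, x=0
After iteration 3: c=16, x=0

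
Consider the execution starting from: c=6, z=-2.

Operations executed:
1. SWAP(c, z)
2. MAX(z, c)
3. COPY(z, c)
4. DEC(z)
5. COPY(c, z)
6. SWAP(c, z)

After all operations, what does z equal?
z = -3

Tracing execution:
Step 1: SWAP(c, z) → z = 6
Step 2: MAX(z, c) → z = 6
Step 3: COPY(z, c) → z = -2
Step 4: DEC(z) → z = -3
Step 5: COPY(c, z) → z = -3
Step 6: SWAP(c, z) → z = -3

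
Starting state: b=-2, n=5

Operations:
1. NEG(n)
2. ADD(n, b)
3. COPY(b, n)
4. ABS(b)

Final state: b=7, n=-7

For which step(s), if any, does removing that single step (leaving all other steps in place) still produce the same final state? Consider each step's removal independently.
None - removing any single step changes the final result

Testing removal of each single step:
Without step 1: final = b=3, n=3 (different)
Without step 2: final = b=5, n=-5 (different)
Without step 3: final = b=2, n=-7 (different)
Without step 4: final = b=-7, n=-7 (different)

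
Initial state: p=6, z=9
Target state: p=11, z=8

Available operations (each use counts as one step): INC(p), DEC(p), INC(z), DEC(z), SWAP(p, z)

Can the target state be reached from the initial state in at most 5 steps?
Yes

Path (5 steps): INC(p) → INC(p) → INC(z) → INC(z) → SWAP(p, z)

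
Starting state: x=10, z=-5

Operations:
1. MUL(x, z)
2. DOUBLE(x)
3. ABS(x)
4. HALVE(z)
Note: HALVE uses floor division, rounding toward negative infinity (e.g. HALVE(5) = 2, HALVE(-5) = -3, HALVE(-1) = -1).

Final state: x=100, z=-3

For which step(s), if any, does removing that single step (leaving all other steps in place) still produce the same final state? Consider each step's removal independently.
None - removing any single step changes the final result

Testing removal of each single step:
Without step 1: final = x=20, z=-3 (different)
Without step 2: final = x=50, z=-3 (different)
Without step 3: final = x=-100, z=-3 (different)
Without step 4: final = x=100, z=-5 (different)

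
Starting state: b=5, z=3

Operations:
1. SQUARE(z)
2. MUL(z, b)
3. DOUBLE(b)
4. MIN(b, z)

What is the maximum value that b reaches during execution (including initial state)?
10

Values of b at each step:
Initial: b = 5
After step 1: b = 5
After step 2: b = 5
After step 3: b = 10 ← maximum
After step 4: b = 10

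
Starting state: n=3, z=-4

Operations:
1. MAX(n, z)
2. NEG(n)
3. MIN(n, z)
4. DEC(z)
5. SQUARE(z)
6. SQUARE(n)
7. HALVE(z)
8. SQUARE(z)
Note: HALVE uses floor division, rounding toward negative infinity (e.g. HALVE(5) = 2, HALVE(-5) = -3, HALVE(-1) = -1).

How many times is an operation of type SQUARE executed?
3

Counting SQUARE operations:
Step 5: SQUARE(z) ← SQUARE
Step 6: SQUARE(n) ← SQUARE
Step 8: SQUARE(z) ← SQUARE
Total: 3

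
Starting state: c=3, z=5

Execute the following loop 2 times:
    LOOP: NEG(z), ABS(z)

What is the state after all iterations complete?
c=3, z=5

Iteration trace:
Start: c=3, z=5
After iteration 1: c=3, z=5
After iteration 2: c=3, z=5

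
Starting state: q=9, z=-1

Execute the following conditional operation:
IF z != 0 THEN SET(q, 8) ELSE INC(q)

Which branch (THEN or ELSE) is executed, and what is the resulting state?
Branch: THEN, Final state: q=8, z=-1

Evaluating condition: z != 0
z = -1
Condition is True, so THEN branch executes
After SET(q, 8): q=8, z=-1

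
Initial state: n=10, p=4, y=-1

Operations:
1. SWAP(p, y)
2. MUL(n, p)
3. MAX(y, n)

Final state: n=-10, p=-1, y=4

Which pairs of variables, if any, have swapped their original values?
(y, p)

Comparing initial and final values:
n: 10 → -10
y: -1 → 4
p: 4 → -1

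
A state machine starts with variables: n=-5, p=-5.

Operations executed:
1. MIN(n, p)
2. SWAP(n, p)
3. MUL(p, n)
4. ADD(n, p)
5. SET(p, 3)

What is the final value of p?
p = 3

Tracing execution:
Step 1: MIN(n, p) → p = -5
Step 2: SWAP(n, p) → p = -5
Step 3: MUL(p, n) → p = 25
Step 4: ADD(n, p) → p = 25
Step 5: SET(p, 3) → p = 3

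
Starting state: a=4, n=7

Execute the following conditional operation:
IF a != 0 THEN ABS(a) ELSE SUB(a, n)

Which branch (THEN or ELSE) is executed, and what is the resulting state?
Branch: THEN, Final state: a=4, n=7

Evaluating condition: a != 0
a = 4
Condition is True, so THEN branch executes
After ABS(a): a=4, n=7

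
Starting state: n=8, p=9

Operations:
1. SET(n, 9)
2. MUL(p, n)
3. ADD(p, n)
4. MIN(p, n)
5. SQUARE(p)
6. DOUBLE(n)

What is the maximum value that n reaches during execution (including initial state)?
18

Values of n at each step:
Initial: n = 8
After step 1: n = 9
After step 2: n = 9
After step 3: n = 9
After step 4: n = 9
After step 5: n = 9
After step 6: n = 18 ← maximum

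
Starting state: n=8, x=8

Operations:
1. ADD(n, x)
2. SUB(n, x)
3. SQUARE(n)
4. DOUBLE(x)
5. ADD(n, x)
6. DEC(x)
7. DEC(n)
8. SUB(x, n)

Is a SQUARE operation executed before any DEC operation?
Yes

First SQUARE: step 3
First DEC: step 6
Since 3 < 6, SQUARE comes first.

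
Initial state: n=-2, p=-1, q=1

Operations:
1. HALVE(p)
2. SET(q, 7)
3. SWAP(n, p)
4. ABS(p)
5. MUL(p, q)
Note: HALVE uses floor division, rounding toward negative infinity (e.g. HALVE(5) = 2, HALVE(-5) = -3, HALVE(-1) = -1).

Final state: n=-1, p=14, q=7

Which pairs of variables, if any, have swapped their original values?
None

Comparing initial and final values:
p: -1 → 14
n: -2 → -1
q: 1 → 7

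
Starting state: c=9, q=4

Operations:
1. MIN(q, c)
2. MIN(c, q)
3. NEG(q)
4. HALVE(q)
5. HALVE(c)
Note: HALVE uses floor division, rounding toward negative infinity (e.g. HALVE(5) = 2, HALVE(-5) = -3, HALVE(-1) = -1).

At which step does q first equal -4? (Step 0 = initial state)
Step 3

Tracing q:
Initial: q = 4
After step 1: q = 4
After step 2: q = 4
After step 3: q = -4 ← first occurrence
After step 4: q = -2
After step 5: q = -2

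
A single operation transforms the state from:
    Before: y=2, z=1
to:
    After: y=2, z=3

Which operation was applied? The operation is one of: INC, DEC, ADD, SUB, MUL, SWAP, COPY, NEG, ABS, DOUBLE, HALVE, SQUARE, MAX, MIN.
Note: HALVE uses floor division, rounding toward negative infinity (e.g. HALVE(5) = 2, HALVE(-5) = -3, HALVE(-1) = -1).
ADD(z, y)

Analyzing the change:
Before: y=2, z=1
After: y=2, z=3
Variable z changed from 1 to 3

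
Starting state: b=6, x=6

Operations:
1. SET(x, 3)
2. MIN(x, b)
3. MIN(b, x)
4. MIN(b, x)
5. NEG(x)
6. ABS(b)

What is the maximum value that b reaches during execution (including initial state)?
6

Values of b at each step:
Initial: b = 6 ← maximum
After step 1: b = 6
After step 2: b = 6
After step 3: b = 3
After step 4: b = 3
After step 5: b = 3
After step 6: b = 3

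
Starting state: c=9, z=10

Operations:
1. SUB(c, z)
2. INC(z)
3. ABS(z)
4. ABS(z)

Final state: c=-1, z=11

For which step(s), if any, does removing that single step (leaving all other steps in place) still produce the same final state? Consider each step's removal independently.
Step(s) 3, 4

Testing removal of each single step:
Without step 1: final = c=9, z=11 (different)
Without step 2: final = c=-1, z=10 (different)
Without step 3: final = c=-1, z=11 (same)
Without step 4: final = c=-1, z=11 (same)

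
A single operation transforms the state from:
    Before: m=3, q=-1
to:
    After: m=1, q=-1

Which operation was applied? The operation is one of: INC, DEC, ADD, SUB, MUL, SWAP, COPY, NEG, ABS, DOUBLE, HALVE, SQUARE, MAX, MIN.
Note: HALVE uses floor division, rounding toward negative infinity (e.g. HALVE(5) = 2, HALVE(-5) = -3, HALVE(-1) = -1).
HALVE(m)

Analyzing the change:
Before: m=3, q=-1
After: m=1, q=-1
Variable m changed from 3 to 1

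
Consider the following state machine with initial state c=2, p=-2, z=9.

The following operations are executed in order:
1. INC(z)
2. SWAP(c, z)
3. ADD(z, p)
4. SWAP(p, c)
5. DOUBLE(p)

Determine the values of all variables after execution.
{c: -2, p: 20, z: 0}

Step-by-step execution:
Initial: c=2, p=-2, z=9
After step 1 (INC(z)): c=2, p=-2, z=10
After step 2 (SWAP(c, z)): c=10, p=-2, z=2
After step 3 (ADD(z, p)): c=10, p=-2, z=0
After step 4 (SWAP(p, c)): c=-2, p=10, z=0
After step 5 (DOUBLE(p)): c=-2, p=20, z=0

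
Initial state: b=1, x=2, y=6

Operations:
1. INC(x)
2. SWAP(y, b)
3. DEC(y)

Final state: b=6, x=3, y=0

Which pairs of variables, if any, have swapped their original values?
None

Comparing initial and final values:
b: 1 → 6
y: 6 → 0
x: 2 → 3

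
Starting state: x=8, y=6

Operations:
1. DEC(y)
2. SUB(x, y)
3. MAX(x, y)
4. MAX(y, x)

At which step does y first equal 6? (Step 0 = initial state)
Step 0

Tracing y:
Initial: y = 6 ← first occurrence
After step 1: y = 5
After step 2: y = 5
After step 3: y = 5
After step 4: y = 5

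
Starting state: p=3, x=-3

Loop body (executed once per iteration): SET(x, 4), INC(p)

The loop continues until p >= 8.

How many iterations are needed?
5

Tracing iterations:
Initial: p=3, x=-3
After iteration 1: p=4, x=4
After iteration 2: p=5, x=4
After iteration 3: p=6, x=4
After iteration 4: p=7, x=4
After iteration 5: p=8, x=4
p >= 8 now holds, so the loop exits after 5 iterations.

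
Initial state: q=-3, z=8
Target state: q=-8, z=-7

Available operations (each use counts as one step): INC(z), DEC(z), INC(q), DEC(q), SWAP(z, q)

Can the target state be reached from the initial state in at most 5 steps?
No

The target state cannot be reached within 5 steps.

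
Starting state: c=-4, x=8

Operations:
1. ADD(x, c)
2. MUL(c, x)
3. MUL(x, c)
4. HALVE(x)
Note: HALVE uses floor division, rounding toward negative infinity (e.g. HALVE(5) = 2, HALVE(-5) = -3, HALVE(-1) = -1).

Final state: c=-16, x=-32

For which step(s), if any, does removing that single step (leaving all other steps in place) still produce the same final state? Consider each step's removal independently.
None - removing any single step changes the final result

Testing removal of each single step:
Without step 1: final = c=-32, x=-128 (different)
Without step 2: final = c=-4, x=-8 (different)
Without step 3: final = c=-16, x=2 (different)
Without step 4: final = c=-16, x=-64 (different)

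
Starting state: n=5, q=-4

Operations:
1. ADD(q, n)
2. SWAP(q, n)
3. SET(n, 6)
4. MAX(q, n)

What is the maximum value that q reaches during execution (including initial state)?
6

Values of q at each step:
Initial: q = -4
After step 1: q = 1
After step 2: q = 5
After step 3: q = 5
After step 4: q = 6 ← maximum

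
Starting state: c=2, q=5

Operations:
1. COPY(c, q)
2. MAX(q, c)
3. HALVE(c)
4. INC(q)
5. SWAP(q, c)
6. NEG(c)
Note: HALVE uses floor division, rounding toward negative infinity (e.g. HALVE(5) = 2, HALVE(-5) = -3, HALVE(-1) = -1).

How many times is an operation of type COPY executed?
1

Counting COPY operations:
Step 1: COPY(c, q) ← COPY
Total: 1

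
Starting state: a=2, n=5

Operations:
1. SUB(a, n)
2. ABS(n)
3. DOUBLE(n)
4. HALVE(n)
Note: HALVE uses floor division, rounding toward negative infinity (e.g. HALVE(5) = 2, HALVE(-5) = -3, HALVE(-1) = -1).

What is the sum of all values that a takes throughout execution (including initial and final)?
-10

Values of a at each step:
Initial: a = 2
After step 1: a = -3
After step 2: a = -3
After step 3: a = -3
After step 4: a = -3
Sum = 2 + -3 + -3 + -3 + -3 = -10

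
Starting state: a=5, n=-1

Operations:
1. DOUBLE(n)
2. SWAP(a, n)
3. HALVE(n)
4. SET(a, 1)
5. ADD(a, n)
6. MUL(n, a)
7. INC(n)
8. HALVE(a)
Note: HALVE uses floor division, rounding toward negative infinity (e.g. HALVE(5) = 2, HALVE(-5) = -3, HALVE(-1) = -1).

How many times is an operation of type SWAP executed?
1

Counting SWAP operations:
Step 2: SWAP(a, n) ← SWAP
Total: 1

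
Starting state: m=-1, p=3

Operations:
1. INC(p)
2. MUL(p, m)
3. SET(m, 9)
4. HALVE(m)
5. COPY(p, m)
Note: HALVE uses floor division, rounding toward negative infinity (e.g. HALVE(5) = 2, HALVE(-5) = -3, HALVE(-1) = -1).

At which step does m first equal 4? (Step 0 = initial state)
Step 4

Tracing m:
Initial: m = -1
After step 1: m = -1
After step 2: m = -1
After step 3: m = 9
After step 4: m = 4 ← first occurrence
After step 5: m = 4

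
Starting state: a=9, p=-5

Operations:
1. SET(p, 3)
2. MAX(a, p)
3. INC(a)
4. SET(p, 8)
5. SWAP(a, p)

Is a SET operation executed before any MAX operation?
Yes

First SET: step 1
First MAX: step 2
Since 1 < 2, SET comes first.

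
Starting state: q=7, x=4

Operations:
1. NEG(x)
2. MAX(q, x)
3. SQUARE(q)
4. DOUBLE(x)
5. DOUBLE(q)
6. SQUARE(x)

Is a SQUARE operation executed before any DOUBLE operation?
Yes

First SQUARE: step 3
First DOUBLE: step 4
Since 3 < 4, SQUARE comes first.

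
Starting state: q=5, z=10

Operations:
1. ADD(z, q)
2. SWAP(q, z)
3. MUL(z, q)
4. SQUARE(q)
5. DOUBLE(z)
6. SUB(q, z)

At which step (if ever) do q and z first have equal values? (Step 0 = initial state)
Never

q and z never become equal during execution.

Comparing values at each step:
Initial: q=5, z=10
After step 1: q=5, z=15
After step 2: q=15, z=5
After step 3: q=15, z=75
After step 4: q=225, z=75
After step 5: q=225, z=150
After step 6: q=75, z=150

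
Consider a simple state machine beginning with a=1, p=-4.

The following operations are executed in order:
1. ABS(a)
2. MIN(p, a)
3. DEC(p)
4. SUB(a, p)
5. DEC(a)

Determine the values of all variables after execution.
{a: 5, p: -5}

Step-by-step execution:
Initial: a=1, p=-4
After step 1 (ABS(a)): a=1, p=-4
After step 2 (MIN(p, a)): a=1, p=-4
After step 3 (DEC(p)): a=1, p=-5
After step 4 (SUB(a, p)): a=6, p=-5
After step 5 (DEC(a)): a=5, p=-5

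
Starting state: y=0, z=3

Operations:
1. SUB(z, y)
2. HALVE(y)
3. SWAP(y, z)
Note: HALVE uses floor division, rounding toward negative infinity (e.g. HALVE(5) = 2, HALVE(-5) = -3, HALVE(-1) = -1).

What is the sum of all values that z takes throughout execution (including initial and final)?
9

Values of z at each step:
Initial: z = 3
After step 1: z = 3
After step 2: z = 3
After step 3: z = 0
Sum = 3 + 3 + 3 + 0 = 9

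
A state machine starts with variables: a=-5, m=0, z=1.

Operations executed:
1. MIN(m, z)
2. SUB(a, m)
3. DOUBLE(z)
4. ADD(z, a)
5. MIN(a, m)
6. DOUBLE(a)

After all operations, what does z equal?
z = -3

Tracing execution:
Step 1: MIN(m, z) → z = 1
Step 2: SUB(a, m) → z = 1
Step 3: DOUBLE(z) → z = 2
Step 4: ADD(z, a) → z = -3
Step 5: MIN(a, m) → z = -3
Step 6: DOUBLE(a) → z = -3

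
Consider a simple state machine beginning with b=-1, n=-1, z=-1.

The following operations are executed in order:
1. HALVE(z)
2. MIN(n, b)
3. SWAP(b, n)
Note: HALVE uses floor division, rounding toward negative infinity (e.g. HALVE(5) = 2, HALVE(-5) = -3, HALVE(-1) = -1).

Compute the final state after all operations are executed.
{b: -1, n: -1, z: -1}

Step-by-step execution:
Initial: b=-1, n=-1, z=-1
After step 1 (HALVE(z)): b=-1, n=-1, z=-1
After step 2 (MIN(n, b)): b=-1, n=-1, z=-1
After step 3 (SWAP(b, n)): b=-1, n=-1, z=-1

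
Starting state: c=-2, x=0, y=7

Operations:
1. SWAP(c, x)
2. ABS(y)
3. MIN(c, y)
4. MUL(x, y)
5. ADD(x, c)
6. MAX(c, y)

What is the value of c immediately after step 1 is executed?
c = 0

Tracing c through execution:
Initial: c = -2
After step 1 (SWAP(c, x)): c = 0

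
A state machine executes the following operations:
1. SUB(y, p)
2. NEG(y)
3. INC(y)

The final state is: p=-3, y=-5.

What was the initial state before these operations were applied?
p=-3, y=3

Working backwards:
Final state: p=-3, y=-5
Before step 3 (INC(y)): p=-3, y=-6
Before step 2 (NEG(y)): p=-3, y=6
Before step 1 (SUB(y, p)): p=-3, y=3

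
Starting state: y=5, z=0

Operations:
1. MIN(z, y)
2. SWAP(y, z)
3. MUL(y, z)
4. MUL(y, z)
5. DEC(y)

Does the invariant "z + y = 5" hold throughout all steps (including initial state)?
No, violated after step 5

The invariant is violated after step 5.

State at each step:
Initial: y=5, z=0
After step 1: y=5, z=0
After step 2: y=0, z=5
After step 3: y=0, z=5
After step 4: y=0, z=5
After step 5: y=-1, z=5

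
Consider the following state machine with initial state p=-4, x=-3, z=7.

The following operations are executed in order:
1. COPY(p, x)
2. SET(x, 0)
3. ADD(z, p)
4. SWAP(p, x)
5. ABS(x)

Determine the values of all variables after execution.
{p: 0, x: 3, z: 4}

Step-by-step execution:
Initial: p=-4, x=-3, z=7
After step 1 (COPY(p, x)): p=-3, x=-3, z=7
After step 2 (SET(x, 0)): p=-3, x=0, z=7
After step 3 (ADD(z, p)): p=-3, x=0, z=4
After step 4 (SWAP(p, x)): p=0, x=-3, z=4
After step 5 (ABS(x)): p=0, x=3, z=4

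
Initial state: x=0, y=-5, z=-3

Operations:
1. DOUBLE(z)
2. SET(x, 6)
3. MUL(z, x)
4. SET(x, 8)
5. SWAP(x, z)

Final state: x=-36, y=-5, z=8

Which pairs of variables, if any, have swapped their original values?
None

Comparing initial and final values:
z: -3 → 8
x: 0 → -36
y: -5 → -5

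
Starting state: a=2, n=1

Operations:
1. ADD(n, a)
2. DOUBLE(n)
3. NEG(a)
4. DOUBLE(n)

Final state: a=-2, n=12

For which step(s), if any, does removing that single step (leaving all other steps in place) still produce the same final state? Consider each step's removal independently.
None - removing any single step changes the final result

Testing removal of each single step:
Without step 1: final = a=-2, n=4 (different)
Without step 2: final = a=-2, n=6 (different)
Without step 3: final = a=2, n=12 (different)
Without step 4: final = a=-2, n=6 (different)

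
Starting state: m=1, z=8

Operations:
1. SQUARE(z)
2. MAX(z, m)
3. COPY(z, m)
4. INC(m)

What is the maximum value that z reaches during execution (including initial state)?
64

Values of z at each step:
Initial: z = 8
After step 1: z = 64 ← maximum
After step 2: z = 64
After step 3: z = 1
After step 4: z = 1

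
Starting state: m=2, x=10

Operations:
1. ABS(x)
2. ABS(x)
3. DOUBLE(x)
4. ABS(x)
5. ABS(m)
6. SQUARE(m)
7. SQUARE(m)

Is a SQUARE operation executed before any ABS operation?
No

First SQUARE: step 6
First ABS: step 1
Since 6 > 1, ABS comes first.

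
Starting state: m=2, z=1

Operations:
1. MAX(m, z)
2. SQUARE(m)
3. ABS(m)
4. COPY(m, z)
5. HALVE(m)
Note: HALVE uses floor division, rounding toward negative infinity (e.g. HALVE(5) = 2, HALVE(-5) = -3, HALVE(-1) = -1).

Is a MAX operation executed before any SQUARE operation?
Yes

First MAX: step 1
First SQUARE: step 2
Since 1 < 2, MAX comes first.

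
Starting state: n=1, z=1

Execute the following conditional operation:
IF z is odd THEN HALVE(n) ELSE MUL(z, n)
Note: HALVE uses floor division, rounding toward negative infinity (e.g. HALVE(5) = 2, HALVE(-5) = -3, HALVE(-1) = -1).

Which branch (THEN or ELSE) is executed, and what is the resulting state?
Branch: THEN, Final state: n=0, z=1

Evaluating condition: z is odd
Condition is True, so THEN branch executes
After HALVE(n): n=0, z=1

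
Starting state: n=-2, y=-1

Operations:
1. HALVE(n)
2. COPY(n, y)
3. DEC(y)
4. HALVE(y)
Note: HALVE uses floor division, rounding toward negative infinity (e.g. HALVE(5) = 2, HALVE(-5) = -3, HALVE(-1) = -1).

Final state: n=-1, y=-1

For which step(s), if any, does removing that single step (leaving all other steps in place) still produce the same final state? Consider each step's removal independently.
Step(s) 1, 2, 3

Testing removal of each single step:
Without step 1: final = n=-1, y=-1 (same)
Without step 2: final = n=-1, y=-1 (same)
Without step 3: final = n=-1, y=-1 (same)
Without step 4: final = n=-1, y=-2 (different)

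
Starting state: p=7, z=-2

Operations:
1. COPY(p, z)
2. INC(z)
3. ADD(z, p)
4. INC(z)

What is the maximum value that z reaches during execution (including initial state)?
-1

Values of z at each step:
Initial: z = -2
After step 1: z = -2
After step 2: z = -1 ← maximum
After step 3: z = -3
After step 4: z = -2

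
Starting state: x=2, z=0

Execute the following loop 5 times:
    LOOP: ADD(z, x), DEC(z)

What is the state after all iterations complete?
x=2, z=5

Iteration trace:
Start: x=2, z=0
After iteration 1: x=2, z=1
After iteration 2: x=2, z=2
After iteration 3: x=2, z=3
After iteration 4: x=2, z=4
After iteration 5: x=2, z=5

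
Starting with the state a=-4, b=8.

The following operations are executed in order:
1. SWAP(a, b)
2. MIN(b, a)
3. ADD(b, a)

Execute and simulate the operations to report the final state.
{a: 8, b: 4}

Step-by-step execution:
Initial: a=-4, b=8
After step 1 (SWAP(a, b)): a=8, b=-4
After step 2 (MIN(b, a)): a=8, b=-4
After step 3 (ADD(b, a)): a=8, b=4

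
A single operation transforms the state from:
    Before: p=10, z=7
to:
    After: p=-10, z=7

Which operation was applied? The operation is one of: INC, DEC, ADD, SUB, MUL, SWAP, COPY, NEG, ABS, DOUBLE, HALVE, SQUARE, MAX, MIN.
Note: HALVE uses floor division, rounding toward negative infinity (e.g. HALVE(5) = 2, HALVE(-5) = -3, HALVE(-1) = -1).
NEG(p)

Analyzing the change:
Before: p=10, z=7
After: p=-10, z=7
Variable p changed from 10 to -10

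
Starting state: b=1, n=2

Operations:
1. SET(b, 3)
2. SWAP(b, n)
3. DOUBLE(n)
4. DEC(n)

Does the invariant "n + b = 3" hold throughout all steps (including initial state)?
No, violated after step 1

The invariant is violated after step 1.

State at each step:
Initial: b=1, n=2
After step 1: b=3, n=2
After step 2: b=2, n=3
After step 3: b=2, n=6
After step 4: b=2, n=5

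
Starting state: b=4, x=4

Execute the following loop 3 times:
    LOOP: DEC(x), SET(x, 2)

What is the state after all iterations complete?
b=4, x=2

Iteration trace:
Start: b=4, x=4
After iteration 1: b=4, x=2
After iteration 2: b=4, x=2
After iteration 3: b=4, x=2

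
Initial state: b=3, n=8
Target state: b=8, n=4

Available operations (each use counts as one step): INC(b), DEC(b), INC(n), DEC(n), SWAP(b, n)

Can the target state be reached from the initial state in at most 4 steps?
Yes

Path (2 steps): INC(b) → SWAP(b, n)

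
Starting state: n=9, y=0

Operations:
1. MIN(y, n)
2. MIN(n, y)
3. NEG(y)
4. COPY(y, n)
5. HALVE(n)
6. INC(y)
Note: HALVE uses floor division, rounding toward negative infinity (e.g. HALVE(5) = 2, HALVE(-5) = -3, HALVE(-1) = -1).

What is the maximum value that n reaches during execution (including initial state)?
9

Values of n at each step:
Initial: n = 9 ← maximum
After step 1: n = 9
After step 2: n = 0
After step 3: n = 0
After step 4: n = 0
After step 5: n = 0
After step 6: n = 0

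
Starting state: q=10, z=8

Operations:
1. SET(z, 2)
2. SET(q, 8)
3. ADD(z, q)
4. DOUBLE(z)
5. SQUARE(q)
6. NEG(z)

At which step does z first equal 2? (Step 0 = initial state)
Step 1

Tracing z:
Initial: z = 8
After step 1: z = 2 ← first occurrence
After step 2: z = 2
After step 3: z = 10
After step 4: z = 20
After step 5: z = 20
After step 6: z = -20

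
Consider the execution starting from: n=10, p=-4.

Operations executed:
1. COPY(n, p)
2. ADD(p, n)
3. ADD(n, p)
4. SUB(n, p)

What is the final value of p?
p = -8

Tracing execution:
Step 1: COPY(n, p) → p = -4
Step 2: ADD(p, n) → p = -8
Step 3: ADD(n, p) → p = -8
Step 4: SUB(n, p) → p = -8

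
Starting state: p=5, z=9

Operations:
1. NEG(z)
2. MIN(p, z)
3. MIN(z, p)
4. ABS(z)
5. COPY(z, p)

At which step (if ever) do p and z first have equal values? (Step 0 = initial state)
Step 2

p and z first become equal after step 2.

Comparing values at each step:
Initial: p=5, z=9
After step 1: p=5, z=-9
After step 2: p=-9, z=-9 ← equal!
After step 3: p=-9, z=-9 ← equal!
After step 4: p=-9, z=9
After step 5: p=-9, z=-9 ← equal!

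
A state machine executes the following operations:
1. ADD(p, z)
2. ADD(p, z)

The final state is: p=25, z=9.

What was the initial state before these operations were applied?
p=7, z=9

Working backwards:
Final state: p=25, z=9
Before step 2 (ADD(p, z)): p=16, z=9
Before step 1 (ADD(p, z)): p=7, z=9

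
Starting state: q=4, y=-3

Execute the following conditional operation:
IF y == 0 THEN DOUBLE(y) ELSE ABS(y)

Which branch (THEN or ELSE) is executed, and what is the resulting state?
Branch: ELSE, Final state: q=4, y=3

Evaluating condition: y == 0
y = -3
Condition is False, so ELSE branch executes
After ABS(y): q=4, y=3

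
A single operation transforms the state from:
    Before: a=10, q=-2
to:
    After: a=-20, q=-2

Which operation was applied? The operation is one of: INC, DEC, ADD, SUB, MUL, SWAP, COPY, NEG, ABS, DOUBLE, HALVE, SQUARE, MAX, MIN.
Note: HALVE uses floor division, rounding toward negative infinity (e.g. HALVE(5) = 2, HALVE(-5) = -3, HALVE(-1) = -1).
MUL(a, q)

Analyzing the change:
Before: a=10, q=-2
After: a=-20, q=-2
Variable a changed from 10 to -20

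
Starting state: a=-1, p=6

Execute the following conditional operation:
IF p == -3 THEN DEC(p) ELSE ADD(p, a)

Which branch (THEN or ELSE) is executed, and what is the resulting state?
Branch: ELSE, Final state: a=-1, p=5

Evaluating condition: p == -3
p = 6
Condition is False, so ELSE branch executes
After ADD(p, a): a=-1, p=5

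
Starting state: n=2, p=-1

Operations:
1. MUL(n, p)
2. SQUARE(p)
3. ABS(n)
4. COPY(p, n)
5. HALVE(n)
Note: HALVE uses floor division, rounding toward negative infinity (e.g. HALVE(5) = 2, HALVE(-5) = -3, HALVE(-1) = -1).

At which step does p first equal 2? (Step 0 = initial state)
Step 4

Tracing p:
Initial: p = -1
After step 1: p = -1
After step 2: p = 1
After step 3: p = 1
After step 4: p = 2 ← first occurrence
After step 5: p = 2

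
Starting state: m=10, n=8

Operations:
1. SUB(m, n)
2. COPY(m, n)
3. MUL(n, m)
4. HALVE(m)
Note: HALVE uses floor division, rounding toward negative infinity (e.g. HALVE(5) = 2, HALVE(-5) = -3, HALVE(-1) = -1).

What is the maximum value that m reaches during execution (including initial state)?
10

Values of m at each step:
Initial: m = 10 ← maximum
After step 1: m = 2
After step 2: m = 8
After step 3: m = 8
After step 4: m = 4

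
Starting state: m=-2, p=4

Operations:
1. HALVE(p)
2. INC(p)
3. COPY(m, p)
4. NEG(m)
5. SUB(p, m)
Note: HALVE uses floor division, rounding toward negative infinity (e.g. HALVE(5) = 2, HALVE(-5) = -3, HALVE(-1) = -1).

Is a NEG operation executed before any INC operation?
No

First NEG: step 4
First INC: step 2
Since 4 > 2, INC comes first.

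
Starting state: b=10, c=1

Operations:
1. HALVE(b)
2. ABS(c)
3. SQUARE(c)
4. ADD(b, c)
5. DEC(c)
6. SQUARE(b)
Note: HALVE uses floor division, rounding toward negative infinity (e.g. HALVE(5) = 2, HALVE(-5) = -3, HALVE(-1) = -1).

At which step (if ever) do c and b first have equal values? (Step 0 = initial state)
Never

c and b never become equal during execution.

Comparing values at each step:
Initial: c=1, b=10
After step 1: c=1, b=5
After step 2: c=1, b=5
After step 3: c=1, b=5
After step 4: c=1, b=6
After step 5: c=0, b=6
After step 6: c=0, b=36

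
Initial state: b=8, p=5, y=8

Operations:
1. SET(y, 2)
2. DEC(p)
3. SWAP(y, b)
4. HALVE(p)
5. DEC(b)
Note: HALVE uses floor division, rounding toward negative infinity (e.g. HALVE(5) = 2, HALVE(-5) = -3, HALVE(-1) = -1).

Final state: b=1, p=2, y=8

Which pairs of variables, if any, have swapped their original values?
None

Comparing initial and final values:
p: 5 → 2
b: 8 → 1
y: 8 → 8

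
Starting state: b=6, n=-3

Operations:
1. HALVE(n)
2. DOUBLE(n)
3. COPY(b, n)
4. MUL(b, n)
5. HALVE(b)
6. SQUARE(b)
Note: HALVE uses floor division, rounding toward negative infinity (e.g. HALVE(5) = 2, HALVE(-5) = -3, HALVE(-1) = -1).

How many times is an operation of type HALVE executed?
2

Counting HALVE operations:
Step 1: HALVE(n) ← HALVE
Step 5: HALVE(b) ← HALVE
Total: 2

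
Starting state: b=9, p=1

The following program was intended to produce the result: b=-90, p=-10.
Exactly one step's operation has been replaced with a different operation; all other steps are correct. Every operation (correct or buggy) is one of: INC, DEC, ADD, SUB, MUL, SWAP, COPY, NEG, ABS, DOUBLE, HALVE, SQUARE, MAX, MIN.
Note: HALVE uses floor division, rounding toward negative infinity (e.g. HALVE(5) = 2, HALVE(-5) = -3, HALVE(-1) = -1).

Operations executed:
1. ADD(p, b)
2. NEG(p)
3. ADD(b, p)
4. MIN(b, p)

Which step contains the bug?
Step 3

Trace with buggy code:
Initial: b=9, p=1
After step 1: b=9, p=10
After step 2: b=9, p=-10
After step 3: b=-1, p=-10
After step 4: b=-10, p=-10
Actual final b=-10, p=-10 ≠ expected b=-90, p=-10.
Step 3 is the only position where a single-operation replacement can produce the expected result.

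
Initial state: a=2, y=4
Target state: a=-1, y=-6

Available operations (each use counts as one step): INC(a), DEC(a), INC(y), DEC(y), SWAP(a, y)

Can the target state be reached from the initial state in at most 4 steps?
No

The target state cannot be reached within 4 steps.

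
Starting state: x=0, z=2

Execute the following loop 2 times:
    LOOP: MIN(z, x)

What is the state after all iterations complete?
x=0, z=0

Iteration trace:
Start: x=0, z=2
After iteration 1: x=0, z=0
After iteration 2: x=0, z=0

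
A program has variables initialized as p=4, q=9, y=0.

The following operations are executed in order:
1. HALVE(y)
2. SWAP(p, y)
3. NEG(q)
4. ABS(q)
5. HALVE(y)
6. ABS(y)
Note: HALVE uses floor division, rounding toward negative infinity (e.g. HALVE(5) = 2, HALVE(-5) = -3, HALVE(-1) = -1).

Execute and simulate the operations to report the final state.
{p: 0, q: 9, y: 2}

Step-by-step execution:
Initial: p=4, q=9, y=0
After step 1 (HALVE(y)): p=4, q=9, y=0
After step 2 (SWAP(p, y)): p=0, q=9, y=4
After step 3 (NEG(q)): p=0, q=-9, y=4
After step 4 (ABS(q)): p=0, q=9, y=4
After step 5 (HALVE(y)): p=0, q=9, y=2
After step 6 (ABS(y)): p=0, q=9, y=2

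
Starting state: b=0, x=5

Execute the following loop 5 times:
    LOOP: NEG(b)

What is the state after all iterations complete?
b=0, x=5

Iteration trace:
Start: b=0, x=5
After iteration 1: b=0, x=5
After iteration 2: b=0, x=5
After iteration 3: b=0, x=5
After iteration 4: b=0, x=5
After iteration 5: b=0, x=5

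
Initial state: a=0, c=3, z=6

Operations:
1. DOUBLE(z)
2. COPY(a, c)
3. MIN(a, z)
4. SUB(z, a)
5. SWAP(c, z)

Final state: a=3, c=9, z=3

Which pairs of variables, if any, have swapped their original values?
None

Comparing initial and final values:
a: 0 → 3
c: 3 → 9
z: 6 → 3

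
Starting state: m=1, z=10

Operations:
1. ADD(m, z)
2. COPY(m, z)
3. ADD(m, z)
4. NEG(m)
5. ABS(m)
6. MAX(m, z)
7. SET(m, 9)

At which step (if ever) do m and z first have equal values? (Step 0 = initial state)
Step 2

m and z first become equal after step 2.

Comparing values at each step:
Initial: m=1, z=10
After step 1: m=11, z=10
After step 2: m=10, z=10 ← equal!
After step 3: m=20, z=10
After step 4: m=-20, z=10
After step 5: m=20, z=10
After step 6: m=20, z=10
After step 7: m=9, z=10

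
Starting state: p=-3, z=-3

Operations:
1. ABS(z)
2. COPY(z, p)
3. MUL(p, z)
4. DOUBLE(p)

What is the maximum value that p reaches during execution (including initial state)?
18

Values of p at each step:
Initial: p = -3
After step 1: p = -3
After step 2: p = -3
After step 3: p = 9
After step 4: p = 18 ← maximum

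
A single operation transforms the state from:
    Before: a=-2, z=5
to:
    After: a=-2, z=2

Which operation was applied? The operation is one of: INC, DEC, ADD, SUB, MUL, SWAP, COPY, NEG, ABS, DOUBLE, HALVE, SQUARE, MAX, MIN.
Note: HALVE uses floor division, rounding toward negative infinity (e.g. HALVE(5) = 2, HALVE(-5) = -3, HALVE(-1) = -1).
HALVE(z)

Analyzing the change:
Before: a=-2, z=5
After: a=-2, z=2
Variable z changed from 5 to 2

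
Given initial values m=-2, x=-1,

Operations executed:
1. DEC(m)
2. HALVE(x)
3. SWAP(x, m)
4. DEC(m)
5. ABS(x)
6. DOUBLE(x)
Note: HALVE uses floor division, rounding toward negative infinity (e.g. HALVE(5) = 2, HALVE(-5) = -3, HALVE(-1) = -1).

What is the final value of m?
m = -2

Tracing execution:
Step 1: DEC(m) → m = -3
Step 2: HALVE(x) → m = -3
Step 3: SWAP(x, m) → m = -1
Step 4: DEC(m) → m = -2
Step 5: ABS(x) → m = -2
Step 6: DOUBLE(x) → m = -2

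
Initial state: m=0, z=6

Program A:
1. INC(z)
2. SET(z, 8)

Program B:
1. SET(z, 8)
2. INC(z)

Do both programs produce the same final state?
No

Program A final state: m=0, z=8
Program B final state: m=0, z=9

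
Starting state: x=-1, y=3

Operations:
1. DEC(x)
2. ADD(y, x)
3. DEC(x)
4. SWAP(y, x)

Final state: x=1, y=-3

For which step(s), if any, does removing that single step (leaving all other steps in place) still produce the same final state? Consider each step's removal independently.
None - removing any single step changes the final result

Testing removal of each single step:
Without step 1: final = x=2, y=-2 (different)
Without step 2: final = x=3, y=-3 (different)
Without step 3: final = x=1, y=-2 (different)
Without step 4: final = x=-3, y=1 (different)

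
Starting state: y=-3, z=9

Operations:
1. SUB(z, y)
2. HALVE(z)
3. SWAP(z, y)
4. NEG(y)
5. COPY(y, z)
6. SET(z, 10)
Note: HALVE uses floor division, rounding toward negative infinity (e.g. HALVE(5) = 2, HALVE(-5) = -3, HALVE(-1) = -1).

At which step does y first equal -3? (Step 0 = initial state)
Step 0

Tracing y:
Initial: y = -3 ← first occurrence
After step 1: y = -3
After step 2: y = -3
After step 3: y = 6
After step 4: y = -6
After step 5: y = -3
After step 6: y = -3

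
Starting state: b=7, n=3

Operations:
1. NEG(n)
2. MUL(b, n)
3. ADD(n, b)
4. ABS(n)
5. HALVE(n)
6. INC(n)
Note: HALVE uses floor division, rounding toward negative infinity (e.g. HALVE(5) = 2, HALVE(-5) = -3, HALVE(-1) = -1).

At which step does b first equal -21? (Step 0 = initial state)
Step 2

Tracing b:
Initial: b = 7
After step 1: b = 7
After step 2: b = -21 ← first occurrence
After step 3: b = -21
After step 4: b = -21
After step 5: b = -21
After step 6: b = -21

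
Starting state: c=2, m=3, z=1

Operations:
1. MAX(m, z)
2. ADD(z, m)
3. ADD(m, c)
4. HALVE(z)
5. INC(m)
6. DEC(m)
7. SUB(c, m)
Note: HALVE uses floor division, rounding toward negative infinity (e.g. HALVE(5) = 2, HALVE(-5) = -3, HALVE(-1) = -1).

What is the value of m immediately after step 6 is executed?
m = 5

Tracing m through execution:
Initial: m = 3
After step 1 (MAX(m, z)): m = 3
After step 2 (ADD(z, m)): m = 3
After step 3 (ADD(m, c)): m = 5
After step 4 (HALVE(z)): m = 5
After step 5 (INC(m)): m = 6
After step 6 (DEC(m)): m = 5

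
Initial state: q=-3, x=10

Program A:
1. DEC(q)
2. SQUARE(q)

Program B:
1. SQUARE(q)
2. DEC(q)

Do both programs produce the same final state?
No

Program A final state: q=16, x=10
Program B final state: q=8, x=10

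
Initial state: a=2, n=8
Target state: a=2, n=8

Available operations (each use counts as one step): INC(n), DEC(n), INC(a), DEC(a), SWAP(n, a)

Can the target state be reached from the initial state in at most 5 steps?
Yes

Path (0 steps): 0 steps (already at target)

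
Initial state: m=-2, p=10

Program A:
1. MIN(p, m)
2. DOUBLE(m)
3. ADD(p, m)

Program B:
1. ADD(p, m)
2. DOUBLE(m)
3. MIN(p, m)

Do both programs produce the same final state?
No

Program A final state: m=-4, p=-6
Program B final state: m=-4, p=-4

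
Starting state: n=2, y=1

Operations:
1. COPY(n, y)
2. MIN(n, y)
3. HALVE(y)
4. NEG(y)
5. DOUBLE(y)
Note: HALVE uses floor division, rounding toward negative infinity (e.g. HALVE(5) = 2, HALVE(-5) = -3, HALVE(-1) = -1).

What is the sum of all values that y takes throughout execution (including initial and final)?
3

Values of y at each step:
Initial: y = 1
After step 1: y = 1
After step 2: y = 1
After step 3: y = 0
After step 4: y = 0
After step 5: y = 0
Sum = 1 + 1 + 1 + 0 + 0 + 0 = 3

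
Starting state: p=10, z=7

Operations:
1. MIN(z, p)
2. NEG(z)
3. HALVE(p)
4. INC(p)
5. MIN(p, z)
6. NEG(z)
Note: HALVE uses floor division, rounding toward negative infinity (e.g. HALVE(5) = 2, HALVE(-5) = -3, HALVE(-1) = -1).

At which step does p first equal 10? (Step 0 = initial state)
Step 0

Tracing p:
Initial: p = 10 ← first occurrence
After step 1: p = 10
After step 2: p = 10
After step 3: p = 5
After step 4: p = 6
After step 5: p = -7
After step 6: p = -7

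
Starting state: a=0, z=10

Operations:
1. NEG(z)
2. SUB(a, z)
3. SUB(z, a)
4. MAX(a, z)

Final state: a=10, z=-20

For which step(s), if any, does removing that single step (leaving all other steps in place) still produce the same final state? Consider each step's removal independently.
Step(s) 4

Testing removal of each single step:
Without step 1: final = a=20, z=20 (different)
Without step 2: final = a=0, z=-10 (different)
Without step 3: final = a=10, z=-10 (different)
Without step 4: final = a=10, z=-20 (same)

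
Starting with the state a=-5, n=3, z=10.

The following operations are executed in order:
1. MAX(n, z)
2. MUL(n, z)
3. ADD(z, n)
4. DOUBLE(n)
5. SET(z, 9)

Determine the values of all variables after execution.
{a: -5, n: 200, z: 9}

Step-by-step execution:
Initial: a=-5, n=3, z=10
After step 1 (MAX(n, z)): a=-5, n=10, z=10
After step 2 (MUL(n, z)): a=-5, n=100, z=10
After step 3 (ADD(z, n)): a=-5, n=100, z=110
After step 4 (DOUBLE(n)): a=-5, n=200, z=110
After step 5 (SET(z, 9)): a=-5, n=200, z=9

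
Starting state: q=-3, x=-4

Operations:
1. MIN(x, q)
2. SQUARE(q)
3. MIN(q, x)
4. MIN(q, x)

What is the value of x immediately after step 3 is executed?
x = -4

Tracing x through execution:
Initial: x = -4
After step 1 (MIN(x, q)): x = -4
After step 2 (SQUARE(q)): x = -4
After step 3 (MIN(q, x)): x = -4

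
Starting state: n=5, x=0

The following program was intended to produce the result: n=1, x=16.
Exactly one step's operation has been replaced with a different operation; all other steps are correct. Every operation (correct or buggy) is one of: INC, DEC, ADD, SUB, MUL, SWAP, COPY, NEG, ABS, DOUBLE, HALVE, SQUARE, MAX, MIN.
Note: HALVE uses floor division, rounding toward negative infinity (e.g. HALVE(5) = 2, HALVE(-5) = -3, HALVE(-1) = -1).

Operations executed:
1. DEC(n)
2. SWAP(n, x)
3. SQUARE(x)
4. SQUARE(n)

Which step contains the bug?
Step 4

Trace with buggy code:
Initial: n=5, x=0
After step 1: n=4, x=0
After step 2: n=0, x=4
After step 3: n=0, x=16
After step 4: n=0, x=16
Actual final n=0, x=16 ≠ expected n=1, x=16.
Step 4 is the only position where a single-operation replacement can produce the expected result.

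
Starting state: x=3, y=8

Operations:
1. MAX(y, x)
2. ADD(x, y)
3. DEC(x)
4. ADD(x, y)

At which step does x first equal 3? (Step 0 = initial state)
Step 0

Tracing x:
Initial: x = 3 ← first occurrence
After step 1: x = 3
After step 2: x = 11
After step 3: x = 10
After step 4: x = 18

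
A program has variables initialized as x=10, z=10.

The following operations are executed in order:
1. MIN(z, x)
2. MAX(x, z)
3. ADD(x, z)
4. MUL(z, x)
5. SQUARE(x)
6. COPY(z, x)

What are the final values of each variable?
{x: 400, z: 400}

Step-by-step execution:
Initial: x=10, z=10
After step 1 (MIN(z, x)): x=10, z=10
After step 2 (MAX(x, z)): x=10, z=10
After step 3 (ADD(x, z)): x=20, z=10
After step 4 (MUL(z, x)): x=20, z=200
After step 5 (SQUARE(x)): x=400, z=200
After step 6 (COPY(z, x)): x=400, z=400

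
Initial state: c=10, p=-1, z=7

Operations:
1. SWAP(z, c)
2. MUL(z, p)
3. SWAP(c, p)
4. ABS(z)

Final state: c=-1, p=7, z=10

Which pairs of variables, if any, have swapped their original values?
None

Comparing initial and final values:
p: -1 → 7
c: 10 → -1
z: 7 → 10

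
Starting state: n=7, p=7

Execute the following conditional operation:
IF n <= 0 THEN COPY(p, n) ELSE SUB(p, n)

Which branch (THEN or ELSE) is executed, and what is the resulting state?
Branch: ELSE, Final state: n=7, p=0

Evaluating condition: n <= 0
n = 7
Condition is False, so ELSE branch executes
After SUB(p, n): n=7, p=0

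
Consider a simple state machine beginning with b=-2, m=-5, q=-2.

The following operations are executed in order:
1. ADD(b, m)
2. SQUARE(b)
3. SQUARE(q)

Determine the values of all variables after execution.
{b: 49, m: -5, q: 4}

Step-by-step execution:
Initial: b=-2, m=-5, q=-2
After step 1 (ADD(b, m)): b=-7, m=-5, q=-2
After step 2 (SQUARE(b)): b=49, m=-5, q=-2
After step 3 (SQUARE(q)): b=49, m=-5, q=4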